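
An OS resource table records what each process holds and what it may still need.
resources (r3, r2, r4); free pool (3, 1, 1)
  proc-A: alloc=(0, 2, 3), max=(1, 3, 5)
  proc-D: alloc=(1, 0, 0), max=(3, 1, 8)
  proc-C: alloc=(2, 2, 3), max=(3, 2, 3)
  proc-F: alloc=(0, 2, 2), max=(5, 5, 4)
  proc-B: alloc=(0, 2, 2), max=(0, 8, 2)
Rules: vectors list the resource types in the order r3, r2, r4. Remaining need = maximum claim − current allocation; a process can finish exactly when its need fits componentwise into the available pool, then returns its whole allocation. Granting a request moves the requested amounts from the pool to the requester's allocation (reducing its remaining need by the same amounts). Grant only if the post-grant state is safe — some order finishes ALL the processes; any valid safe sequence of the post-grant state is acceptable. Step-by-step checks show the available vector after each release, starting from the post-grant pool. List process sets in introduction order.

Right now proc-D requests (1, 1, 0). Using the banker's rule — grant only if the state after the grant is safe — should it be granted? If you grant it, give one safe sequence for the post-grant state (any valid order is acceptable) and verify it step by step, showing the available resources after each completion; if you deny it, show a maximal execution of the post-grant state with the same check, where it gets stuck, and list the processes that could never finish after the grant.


DENY. Granting would leave the state unsafe.
Key observation: after proc-C, proc-A the pool peaks at (4, 4, 7), and each blocked process is short somewhere: proc-D on r4; proc-F on r3; proc-B on r2.
On the post-grant state, proc-C, proc-A is a maximal run — nothing extends it. Walking it through:
  pool = (2, 0, 1)
  proc-C: need (1, 0, 0) fits (2, 0, 1); releases (2, 2, 3), pool now (4, 2, 4)
  proc-A: need (1, 1, 2) fits (4, 2, 4); releases (0, 2, 3), pool now (4, 4, 7)
  proc-D cannot run: need (1, 0, 8) vs free (4, 4, 7) (insufficient r4)
  proc-F cannot run: need (5, 3, 2) vs free (4, 4, 7) (insufficient r3)
  proc-B cannot run: need (0, 6, 0) vs free (4, 4, 7) (insufficient r2)
Post-grant, the permanently blocked set is proc-D, proc-F and proc-B.


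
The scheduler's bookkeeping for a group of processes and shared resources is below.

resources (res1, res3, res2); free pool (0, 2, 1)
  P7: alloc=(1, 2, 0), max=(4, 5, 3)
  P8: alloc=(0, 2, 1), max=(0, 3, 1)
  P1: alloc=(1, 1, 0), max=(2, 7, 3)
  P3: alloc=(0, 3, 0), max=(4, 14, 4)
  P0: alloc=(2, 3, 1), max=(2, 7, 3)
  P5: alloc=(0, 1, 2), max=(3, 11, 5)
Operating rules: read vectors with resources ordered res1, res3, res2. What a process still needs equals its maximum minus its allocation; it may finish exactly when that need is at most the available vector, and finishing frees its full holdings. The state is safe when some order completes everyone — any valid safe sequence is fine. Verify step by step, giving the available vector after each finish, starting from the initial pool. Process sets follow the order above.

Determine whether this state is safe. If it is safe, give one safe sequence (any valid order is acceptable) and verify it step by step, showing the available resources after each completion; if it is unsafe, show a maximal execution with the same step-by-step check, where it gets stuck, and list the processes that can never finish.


SAFE. One safe sequence: P8, P0, P1, P7, P5, P3.
Key observation: the first exact fit in this order is P0 — it needs (0, 4, 2) with (0, 4, 2) free, meeting a requested resource to the last unit.
Check, step by step:
  pool = (0, 2, 1)
  run P8 (needs (0, 1, 0), free (0, 2, 1)); after release of (0, 2, 1) the pool is (0, 4, 2)
  run P0 (needs (0, 4, 2), free (0, 4, 2)); after release of (2, 3, 1) the pool is (2, 7, 3)
  run P1 (needs (1, 6, 3), free (2, 7, 3)); after release of (1, 1, 0) the pool is (3, 8, 3)
  run P7 (needs (3, 3, 3), free (3, 8, 3)); after release of (1, 2, 0) the pool is (4, 10, 3)
  run P5 (needs (3, 10, 3), free (4, 10, 3)); after release of (0, 1, 2) the pool is (4, 11, 5)
  run P3 (needs (4, 11, 4), free (4, 11, 5)); after release of (0, 3, 0) the pool is (4, 14, 5)


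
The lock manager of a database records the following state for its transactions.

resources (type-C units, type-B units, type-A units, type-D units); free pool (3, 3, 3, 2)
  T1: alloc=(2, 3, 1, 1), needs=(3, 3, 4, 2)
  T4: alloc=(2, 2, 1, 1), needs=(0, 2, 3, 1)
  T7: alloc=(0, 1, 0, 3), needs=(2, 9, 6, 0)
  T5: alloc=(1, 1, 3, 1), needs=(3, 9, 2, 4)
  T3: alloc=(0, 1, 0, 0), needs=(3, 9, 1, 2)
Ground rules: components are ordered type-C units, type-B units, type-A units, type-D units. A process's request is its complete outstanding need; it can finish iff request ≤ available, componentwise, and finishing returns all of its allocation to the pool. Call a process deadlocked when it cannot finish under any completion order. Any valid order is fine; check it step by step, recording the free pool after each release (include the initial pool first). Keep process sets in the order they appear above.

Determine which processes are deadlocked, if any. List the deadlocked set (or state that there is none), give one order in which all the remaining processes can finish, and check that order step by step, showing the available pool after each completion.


Deadlocked: T7, T5 and T3.
Key observation: no order helps: past T4, T1, the free pool tops out at (7, 8, 5, 4), below what each blocked process needs in type-B units.
A valid finishing order for the others: T4, T1. Walking it through:
  pool = (3, 3, 3, 2)
  run T4 (needs (0, 2, 3, 1), free (3, 3, 3, 2)); after release of (2, 2, 1, 1) the pool is (5, 5, 4, 3)
  run T1 (needs (3, 3, 4, 2), free (5, 5, 4, 3)); after release of (2, 3, 1, 1) the pool is (7, 8, 5, 4)
The stuck group stays short no matter what:
  blocked: T7 wants (2, 9, 6, 0), pool (7, 8, 5, 4) — not enough type-B units and type-A units
  blocked: T5 wants (3, 9, 2, 4), pool (7, 8, 5, 4) — not enough type-B units
  blocked: T3 wants (3, 9, 1, 2), pool (7, 8, 5, 4) — not enough type-B units


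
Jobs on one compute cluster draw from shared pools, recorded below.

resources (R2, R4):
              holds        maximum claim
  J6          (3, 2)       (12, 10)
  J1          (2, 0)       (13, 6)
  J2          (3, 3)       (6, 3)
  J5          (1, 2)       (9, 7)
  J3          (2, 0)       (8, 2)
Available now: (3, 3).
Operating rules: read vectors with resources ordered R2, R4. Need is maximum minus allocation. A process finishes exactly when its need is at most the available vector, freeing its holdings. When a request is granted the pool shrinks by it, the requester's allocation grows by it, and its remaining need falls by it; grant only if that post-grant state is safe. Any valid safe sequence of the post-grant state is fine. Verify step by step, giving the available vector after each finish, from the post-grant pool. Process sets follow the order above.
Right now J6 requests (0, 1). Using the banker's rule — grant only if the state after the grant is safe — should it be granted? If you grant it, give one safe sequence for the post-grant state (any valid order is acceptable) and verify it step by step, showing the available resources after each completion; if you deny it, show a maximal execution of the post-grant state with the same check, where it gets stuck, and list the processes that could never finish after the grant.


GRANT: granting preserves safety; a valid post-grant sequence is J2, J3, J5, J6, J1.
Key observation: post-grant, (3, 2) remains, and an order beginning with J2 completes everyone.
Verifying the post-grant state step by step:
  pool = (3, 2)
  run J2 (needs (3, 0), free (3, 2)); after release of (3, 3) the pool is (6, 5)
  run J3 (needs (6, 2), free (6, 5)); after release of (2, 0) the pool is (8, 5)
  run J5 (needs (8, 5), free (8, 5)); after release of (1, 2) the pool is (9, 7)
  run J6 (needs (9, 7), free (9, 7)); after release of (3, 3) the pool is (12, 10)
  run J1 (needs (11, 6), free (12, 10)); after release of (2, 0) the pool is (14, 10)


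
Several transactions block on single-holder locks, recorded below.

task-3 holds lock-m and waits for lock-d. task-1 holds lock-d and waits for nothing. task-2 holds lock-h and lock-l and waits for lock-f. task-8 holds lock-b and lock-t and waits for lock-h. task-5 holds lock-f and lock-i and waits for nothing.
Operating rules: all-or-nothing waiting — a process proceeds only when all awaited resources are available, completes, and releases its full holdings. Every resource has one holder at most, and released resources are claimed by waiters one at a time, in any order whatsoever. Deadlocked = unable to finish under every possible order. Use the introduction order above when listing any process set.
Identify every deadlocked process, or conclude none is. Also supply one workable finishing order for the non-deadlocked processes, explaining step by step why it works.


No process is deadlocked.
Key observation: there is no circular wait here — follow any chain and it reaches a process that is free to run now.
A valid finishing order for the others: task-1, task-5, task-2, task-3, task-8.
Check, step by step:
  task-1 waits on nothing -> runs at once and releases lock-d
  task-5 waits on nothing -> runs at once and releases lock-f and lock-i
  run task-2 (all its waits — lock-f — are resolved); releases lock-h and lock-l
  run task-3 (all its waits — lock-d — are resolved); releases lock-m
  run task-8 (all its waits — lock-h — are resolved); releases lock-b and lock-t


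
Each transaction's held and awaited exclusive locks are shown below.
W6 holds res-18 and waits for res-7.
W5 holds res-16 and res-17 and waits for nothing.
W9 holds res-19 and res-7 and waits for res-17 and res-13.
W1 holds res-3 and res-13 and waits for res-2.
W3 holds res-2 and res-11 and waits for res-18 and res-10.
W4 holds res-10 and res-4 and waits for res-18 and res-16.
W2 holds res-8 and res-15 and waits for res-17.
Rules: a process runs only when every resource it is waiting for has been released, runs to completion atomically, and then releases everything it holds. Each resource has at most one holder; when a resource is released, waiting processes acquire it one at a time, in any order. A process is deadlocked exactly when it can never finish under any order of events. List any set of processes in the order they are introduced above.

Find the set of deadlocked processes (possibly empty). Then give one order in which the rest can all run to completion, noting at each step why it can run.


Deadlocked: W6, W9, W1, W3 and W4.
Key observation: the cycle W6 -> W9 -> W1 -> W3 -> W6 can never break — each member waits on the next; W4 is caught in further circular waits.
One completion order for the rest: W5, W2.
Step-by-step check:
  W5 waits on nothing -> runs at once and releases res-16 and res-17
  run W2 (all its waits — res-17 — are resolved); releases res-8 and res-15


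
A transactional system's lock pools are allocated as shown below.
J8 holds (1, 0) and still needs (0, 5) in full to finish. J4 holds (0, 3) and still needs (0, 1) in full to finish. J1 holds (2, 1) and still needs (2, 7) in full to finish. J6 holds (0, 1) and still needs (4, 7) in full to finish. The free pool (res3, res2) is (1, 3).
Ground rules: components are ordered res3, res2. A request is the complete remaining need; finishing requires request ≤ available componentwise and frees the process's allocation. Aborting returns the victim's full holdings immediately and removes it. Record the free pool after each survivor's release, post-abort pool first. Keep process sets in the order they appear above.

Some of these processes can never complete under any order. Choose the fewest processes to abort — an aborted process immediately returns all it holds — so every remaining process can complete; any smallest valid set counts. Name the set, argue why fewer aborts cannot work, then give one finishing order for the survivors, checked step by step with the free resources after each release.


Abort J1.
Key observation: no ordering could ever have run J6 before the abort of J1; with (2, 1) back in the pool it fits at step 3.
Why nothing smaller works: aborting no one leaves the state deadlocked as given.
One survivor order: J4, J8, J6. Verifying each step (post-abort pool first):
  pool = (3, 4)
  run J4 (needs (0, 1), free (3, 4)); after release of (0, 3) the pool is (3, 7)
  run J8 (needs (0, 5), free (3, 7)); after release of (1, 0) the pool is (4, 7)
  run J6 (needs (4, 7), free (4, 7)); after release of (0, 1) the pool is (4, 8)


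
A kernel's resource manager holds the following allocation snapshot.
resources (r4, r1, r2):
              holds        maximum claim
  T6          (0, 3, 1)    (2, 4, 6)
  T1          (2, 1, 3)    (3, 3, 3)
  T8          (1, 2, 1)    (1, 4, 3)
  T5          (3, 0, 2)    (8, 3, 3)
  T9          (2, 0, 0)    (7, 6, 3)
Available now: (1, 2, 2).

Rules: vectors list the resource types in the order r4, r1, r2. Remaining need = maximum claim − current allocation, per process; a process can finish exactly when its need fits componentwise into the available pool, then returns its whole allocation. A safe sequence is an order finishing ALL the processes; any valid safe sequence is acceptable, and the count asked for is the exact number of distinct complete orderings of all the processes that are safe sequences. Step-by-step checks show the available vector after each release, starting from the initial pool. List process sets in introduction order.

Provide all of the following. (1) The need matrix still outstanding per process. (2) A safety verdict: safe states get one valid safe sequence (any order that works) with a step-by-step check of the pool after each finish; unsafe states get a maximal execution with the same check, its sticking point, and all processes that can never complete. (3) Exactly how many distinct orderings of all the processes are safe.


(1) Need matrix, components ordered r4, r1, r2:
  T6: (2, 1, 5)
  T1: (1, 2, 0)
  T8: (0, 2, 2)
  T5: (5, 3, 1)
  T9: (5, 6, 3)
(2) UNSAFE.
Key observation: the pool after T1, T6, T8 is (4, 8, 7); every surviving request exceeds it in r4, so progress ends there.
A maximal execution: T1, T6, T8 — then nothing else fits. Verifying each step:
  pool = (1, 2, 2)
  T1: need (1, 2, 0) fits (1, 2, 2); releases (2, 1, 3), pool now (3, 3, 5)
  T6: need (2, 1, 5) fits (3, 3, 5); releases (0, 3, 1), pool now (3, 6, 6)
  T8: need (0, 2, 2) fits (3, 6, 6); releases (1, 2, 1), pool now (4, 8, 7)
  T5 still needs (5, 3, 1) but only (4, 8, 7) is free — short on r4
  T9 still needs (5, 6, 3) but only (4, 8, 7) is free — short on r4
Permanently blocked: T5 and T9.
(3) Precisely 0 of the possible complete orderings are safe sequences.


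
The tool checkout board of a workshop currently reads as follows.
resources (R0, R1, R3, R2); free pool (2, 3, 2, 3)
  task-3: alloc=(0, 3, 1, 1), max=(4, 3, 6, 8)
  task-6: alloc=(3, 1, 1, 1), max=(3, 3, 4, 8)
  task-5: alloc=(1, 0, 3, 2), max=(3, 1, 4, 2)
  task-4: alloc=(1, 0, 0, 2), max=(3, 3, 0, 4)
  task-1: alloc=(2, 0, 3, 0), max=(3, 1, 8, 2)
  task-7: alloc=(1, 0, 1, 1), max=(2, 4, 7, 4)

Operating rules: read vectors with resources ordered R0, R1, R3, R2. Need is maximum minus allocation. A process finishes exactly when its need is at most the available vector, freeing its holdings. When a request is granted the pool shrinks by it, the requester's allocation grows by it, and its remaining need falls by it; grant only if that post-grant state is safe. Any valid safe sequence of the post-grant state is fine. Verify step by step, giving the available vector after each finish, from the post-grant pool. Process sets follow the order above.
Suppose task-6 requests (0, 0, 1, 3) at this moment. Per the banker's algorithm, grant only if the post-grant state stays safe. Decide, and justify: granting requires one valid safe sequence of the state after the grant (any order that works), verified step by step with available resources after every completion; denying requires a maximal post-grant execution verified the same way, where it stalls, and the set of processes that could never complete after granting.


GRANT: granting preserves safety; a valid post-grant sequence is task-5, task-4, task-6, task-1, task-7, task-3.
Key observation: with (2, 3, 1, 0) left after the transfer, task-5 can run at once — the state stays safe.
Verifying the post-grant state step by step:
  pool = (2, 3, 1, 0)
  task-5 needs (2, 1, 1, 0) <= (2, 3, 1, 0) -> finishes; pool += (1, 0, 3, 2) = (3, 3, 4, 2)
  task-4 needs (2, 3, 0, 2) <= (3, 3, 4, 2) -> finishes; pool += (1, 0, 0, 2) = (4, 3, 4, 4)
  task-6 needs (0, 2, 2, 4) <= (4, 3, 4, 4) -> finishes; pool += (3, 1, 2, 4) = (7, 4, 6, 8)
  task-1 needs (1, 1, 5, 2) <= (7, 4, 6, 8) -> finishes; pool += (2, 0, 3, 0) = (9, 4, 9, 8)
  task-7 needs (1, 4, 6, 3) <= (9, 4, 9, 8) -> finishes; pool += (1, 0, 1, 1) = (10, 4, 10, 9)
  task-3 needs (4, 0, 5, 7) <= (10, 4, 10, 9) -> finishes; pool += (0, 3, 1, 1) = (10, 7, 11, 10)


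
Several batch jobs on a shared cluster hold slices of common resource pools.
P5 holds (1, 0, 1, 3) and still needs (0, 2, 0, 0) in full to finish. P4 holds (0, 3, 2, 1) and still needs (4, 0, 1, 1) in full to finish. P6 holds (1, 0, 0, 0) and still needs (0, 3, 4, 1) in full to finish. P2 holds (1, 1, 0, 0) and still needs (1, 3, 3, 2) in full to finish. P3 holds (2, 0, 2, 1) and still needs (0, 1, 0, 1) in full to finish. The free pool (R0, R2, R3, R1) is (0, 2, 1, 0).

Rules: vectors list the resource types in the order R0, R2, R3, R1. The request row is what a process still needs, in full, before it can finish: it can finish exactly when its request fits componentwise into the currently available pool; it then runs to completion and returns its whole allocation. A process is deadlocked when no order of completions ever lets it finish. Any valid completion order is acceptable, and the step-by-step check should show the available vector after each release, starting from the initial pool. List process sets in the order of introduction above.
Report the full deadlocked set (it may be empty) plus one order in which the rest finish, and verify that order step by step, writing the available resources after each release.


Deadlocked: P4, P6 and P2.
Key observation: after P5, P3 the pool peaks at (3, 2, 4, 4), and each blocked process is short somewhere: P4 on R0; P6 on R2; P2 on R2.
A valid finishing order for the others: P5, P3. Walking it through:
  pool = (0, 2, 1, 0)
  run P5 (needs (0, 2, 0, 0), free (0, 2, 1, 0)); after release of (1, 0, 1, 3) the pool is (1, 2, 2, 3)
  run P3 (needs (0, 1, 0, 1), free (1, 2, 2, 3)); after release of (2, 0, 2, 1) the pool is (3, 2, 4, 4)
The blocked processes can never fit:
  P4 cannot run: need (4, 0, 1, 1) vs free (3, 2, 4, 4) (insufficient R0)
  P6 cannot run: need (0, 3, 4, 1) vs free (3, 2, 4, 4) (insufficient R2)
  P2 cannot run: need (1, 3, 3, 2) vs free (3, 2, 4, 4) (insufficient R2)


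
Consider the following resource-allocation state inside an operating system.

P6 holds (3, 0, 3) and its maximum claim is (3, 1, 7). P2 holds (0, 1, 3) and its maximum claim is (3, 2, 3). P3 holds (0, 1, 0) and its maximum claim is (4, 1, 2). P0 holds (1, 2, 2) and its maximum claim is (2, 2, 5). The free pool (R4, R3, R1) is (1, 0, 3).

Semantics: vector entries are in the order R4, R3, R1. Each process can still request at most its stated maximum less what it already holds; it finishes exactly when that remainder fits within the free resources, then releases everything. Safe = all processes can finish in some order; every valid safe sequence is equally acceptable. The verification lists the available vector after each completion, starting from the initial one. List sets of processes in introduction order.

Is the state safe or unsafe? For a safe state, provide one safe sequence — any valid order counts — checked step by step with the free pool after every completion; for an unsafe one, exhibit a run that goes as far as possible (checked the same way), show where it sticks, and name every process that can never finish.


SAFE. One safe sequence: P0, P6, P2, P3.
Key observation: the order's first zero-slack moment is P0 ((1, 0, 3) needed, (1, 0, 3) free — a requested resource with nothing to spare).
Walking it through:
  pool = (1, 0, 3)
  P0: need (1, 0, 3) fits (1, 0, 3); releases (1, 2, 2), pool now (2, 2, 5)
  P6: need (0, 1, 4) fits (2, 2, 5); releases (3, 0, 3), pool now (5, 2, 8)
  P2: need (3, 1, 0) fits (5, 2, 8); releases (0, 1, 3), pool now (5, 3, 11)
  P3: need (4, 0, 2) fits (5, 3, 11); releases (0, 1, 0), pool now (5, 4, 11)


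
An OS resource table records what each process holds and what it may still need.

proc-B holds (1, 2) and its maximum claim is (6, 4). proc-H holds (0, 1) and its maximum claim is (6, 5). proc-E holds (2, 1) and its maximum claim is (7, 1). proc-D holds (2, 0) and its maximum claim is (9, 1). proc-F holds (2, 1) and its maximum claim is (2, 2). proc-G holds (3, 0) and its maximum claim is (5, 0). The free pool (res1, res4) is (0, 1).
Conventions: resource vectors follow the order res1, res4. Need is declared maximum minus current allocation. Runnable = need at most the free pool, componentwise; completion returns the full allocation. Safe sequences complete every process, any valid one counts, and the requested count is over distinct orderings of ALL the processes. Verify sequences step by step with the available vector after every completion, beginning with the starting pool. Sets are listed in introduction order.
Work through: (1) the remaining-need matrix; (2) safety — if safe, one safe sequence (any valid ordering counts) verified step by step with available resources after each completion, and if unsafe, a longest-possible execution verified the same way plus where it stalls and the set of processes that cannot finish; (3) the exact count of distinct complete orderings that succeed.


(1) Outstanding need per process (order res1, res4):
  proc-B: (5, 2)
  proc-H: (6, 4)
  proc-E: (5, 0)
  proc-D: (7, 1)
  proc-F: (0, 1)
  proc-G: (2, 0)
(2) SAFE, for example via the order proc-F, proc-G, proc-E, proc-B, proc-D, proc-H.
Key observation: proc-F is the earliest step where a requested resource binds exactly: need (0, 1), pool (0, 1) at its turn.
Check, step by step:
  pool = (0, 1)
  proc-F needs (0, 1) <= (0, 1) -> finishes; pool += (2, 1) = (2, 2)
  proc-G needs (2, 0) <= (2, 2) -> finishes; pool += (3, 0) = (5, 2)
  proc-E needs (5, 0) <= (5, 2) -> finishes; pool += (2, 1) = (7, 3)
  proc-B needs (5, 2) <= (7, 3) -> finishes; pool += (1, 2) = (8, 5)
  proc-D needs (7, 1) <= (8, 5) -> finishes; pool += (2, 0) = (10, 5)
  proc-H needs (6, 4) <= (10, 5) -> finishes; pool += (0, 1) = (10, 6)
(3) Precisely 6 of the possible complete orderings are safe sequences.


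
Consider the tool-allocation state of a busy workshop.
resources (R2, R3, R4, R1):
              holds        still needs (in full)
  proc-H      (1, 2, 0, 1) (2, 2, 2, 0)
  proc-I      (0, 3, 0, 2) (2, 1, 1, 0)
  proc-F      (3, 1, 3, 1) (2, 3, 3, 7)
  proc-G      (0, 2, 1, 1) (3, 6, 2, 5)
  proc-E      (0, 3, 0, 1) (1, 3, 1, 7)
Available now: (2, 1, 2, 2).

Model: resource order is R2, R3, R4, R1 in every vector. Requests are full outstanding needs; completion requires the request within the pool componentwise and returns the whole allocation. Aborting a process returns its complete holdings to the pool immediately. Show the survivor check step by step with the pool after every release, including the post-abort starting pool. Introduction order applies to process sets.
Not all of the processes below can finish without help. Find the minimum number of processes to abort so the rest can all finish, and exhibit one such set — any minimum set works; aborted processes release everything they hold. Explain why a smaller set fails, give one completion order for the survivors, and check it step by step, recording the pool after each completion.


Abort proc-F.
Key observation: the deadlocked proc-E becomes finishable only because proc-F released (3, 1, 3, 1); it completes at step 4 below.
No smaller set exists: with zero aborts the deadlock remains.
The survivors complete as proc-I, proc-H, proc-G, proc-E. Verifying each step (starting from the post-abort pool):
  pool = (5, 2, 5, 3)
  run proc-I (needs (2, 1, 1, 0), free (5, 2, 5, 3)); after release of (0, 3, 0, 2) the pool is (5, 5, 5, 5)
  run proc-H (needs (2, 2, 2, 0), free (5, 5, 5, 5)); after release of (1, 2, 0, 1) the pool is (6, 7, 5, 6)
  run proc-G (needs (3, 6, 2, 5), free (6, 7, 5, 6)); after release of (0, 2, 1, 1) the pool is (6, 9, 6, 7)
  run proc-E (needs (1, 3, 1, 7), free (6, 9, 6, 7)); after release of (0, 3, 0, 1) the pool is (6, 12, 6, 8)


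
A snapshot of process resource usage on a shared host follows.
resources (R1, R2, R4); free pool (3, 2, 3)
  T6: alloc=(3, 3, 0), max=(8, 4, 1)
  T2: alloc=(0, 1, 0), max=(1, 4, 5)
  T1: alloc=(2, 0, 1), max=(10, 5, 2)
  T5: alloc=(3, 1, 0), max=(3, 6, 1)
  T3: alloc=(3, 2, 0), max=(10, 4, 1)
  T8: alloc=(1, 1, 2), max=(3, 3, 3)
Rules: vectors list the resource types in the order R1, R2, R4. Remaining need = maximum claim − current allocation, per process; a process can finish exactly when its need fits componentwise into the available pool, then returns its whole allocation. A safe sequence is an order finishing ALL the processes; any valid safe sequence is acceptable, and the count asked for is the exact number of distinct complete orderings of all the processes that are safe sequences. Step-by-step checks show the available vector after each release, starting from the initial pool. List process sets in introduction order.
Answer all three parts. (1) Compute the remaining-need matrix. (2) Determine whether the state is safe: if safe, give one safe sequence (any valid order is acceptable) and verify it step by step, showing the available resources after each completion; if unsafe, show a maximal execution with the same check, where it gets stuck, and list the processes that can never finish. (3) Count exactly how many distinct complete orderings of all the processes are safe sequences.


(1) Outstanding need per process (order R1, R2, R4):
  T6: (5, 1, 1)
  T2: (1, 3, 5)
  T1: (8, 5, 1)
  T5: (0, 5, 1)
  T3: (7, 2, 1)
  T8: (2, 2, 1)
(2) UNSAFE.
Key observation: after T8, T2 the pool peaks at (4, 4, 5), and each blocked process is short somewhere: T6 on R1; T1 on R1, R2; T5 on R2; T3 on R1.
The run T8, T2 cannot be extended any further. Verifying each step:
  pool = (3, 2, 3)
  T8 needs (2, 2, 1) <= (3, 2, 3) -> finishes; pool += (1, 1, 2) = (4, 3, 5)
  T2 needs (1, 3, 5) <= (4, 3, 5) -> finishes; pool += (0, 1, 0) = (4, 4, 5)
  blocked: T6 wants (5, 1, 1), pool (4, 4, 5) — not enough R1
  blocked: T1 wants (8, 5, 1), pool (4, 4, 5) — not enough R1 and R2
  blocked: T5 wants (0, 5, 1), pool (4, 4, 5) — not enough R2
  blocked: T3 wants (7, 2, 1), pool (4, 4, 5) — not enough R1
Never able to finish: T6, T1, T5 and T3.
(3) Exactly 0 of the possible complete orderings are safe sequences.


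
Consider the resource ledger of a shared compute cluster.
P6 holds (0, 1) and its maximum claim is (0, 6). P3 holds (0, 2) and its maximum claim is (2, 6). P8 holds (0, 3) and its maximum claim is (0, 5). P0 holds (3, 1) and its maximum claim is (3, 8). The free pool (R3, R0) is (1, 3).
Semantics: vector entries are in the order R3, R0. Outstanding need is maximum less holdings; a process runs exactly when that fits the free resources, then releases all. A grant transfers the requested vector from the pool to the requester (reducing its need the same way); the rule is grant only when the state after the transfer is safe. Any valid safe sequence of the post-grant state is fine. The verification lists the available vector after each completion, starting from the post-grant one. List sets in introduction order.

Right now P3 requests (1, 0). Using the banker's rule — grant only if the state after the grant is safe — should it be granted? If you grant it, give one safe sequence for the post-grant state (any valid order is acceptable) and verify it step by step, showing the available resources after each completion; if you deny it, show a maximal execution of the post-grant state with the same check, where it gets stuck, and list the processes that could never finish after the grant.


GRANT — the state after the grant stays safe, e.g. via P8, P6, P0, P3.
Key observation: even at the reduced pool (0, 3), P8 fits immediately, so safety survives the grant.
Check on the post-grant state, step by step:
  pool = (0, 3)
  P8 needs (0, 2) <= (0, 3) -> finishes; pool += (0, 3) = (0, 6)
  P6 needs (0, 5) <= (0, 6) -> finishes; pool += (0, 1) = (0, 7)
  P0 needs (0, 7) <= (0, 7) -> finishes; pool += (3, 1) = (3, 8)
  P3 needs (1, 4) <= (3, 8) -> finishes; pool += (1, 2) = (4, 10)


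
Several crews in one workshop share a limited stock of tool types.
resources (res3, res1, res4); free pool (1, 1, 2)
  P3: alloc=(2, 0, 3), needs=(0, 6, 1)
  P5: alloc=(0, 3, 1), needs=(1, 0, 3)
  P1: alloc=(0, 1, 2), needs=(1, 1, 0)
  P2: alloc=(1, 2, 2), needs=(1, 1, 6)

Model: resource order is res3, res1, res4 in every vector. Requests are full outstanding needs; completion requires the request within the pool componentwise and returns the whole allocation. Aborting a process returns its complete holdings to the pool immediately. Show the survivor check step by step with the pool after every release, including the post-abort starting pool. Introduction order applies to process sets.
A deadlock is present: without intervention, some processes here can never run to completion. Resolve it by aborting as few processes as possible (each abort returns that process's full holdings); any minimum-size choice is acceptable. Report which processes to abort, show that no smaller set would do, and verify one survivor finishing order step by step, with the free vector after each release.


Minimum abort set: P2.
Key observation: P3 was stuck for good until P2 gave back (1, 2, 2); in the order shown it finishes at step 3.
No smaller set exists: with zero aborts the deadlock remains.
One survivor order: P5, P1, P3. Walking it through (post-abort pool first):
  pool = (2, 3, 4)
  P5: need (1, 0, 3) fits (2, 3, 4); releases (0, 3, 1), pool now (2, 6, 5)
  P1: need (1, 1, 0) fits (2, 6, 5); releases (0, 1, 2), pool now (2, 7, 7)
  P3: need (0, 6, 1) fits (2, 7, 7); releases (2, 0, 3), pool now (4, 7, 10)


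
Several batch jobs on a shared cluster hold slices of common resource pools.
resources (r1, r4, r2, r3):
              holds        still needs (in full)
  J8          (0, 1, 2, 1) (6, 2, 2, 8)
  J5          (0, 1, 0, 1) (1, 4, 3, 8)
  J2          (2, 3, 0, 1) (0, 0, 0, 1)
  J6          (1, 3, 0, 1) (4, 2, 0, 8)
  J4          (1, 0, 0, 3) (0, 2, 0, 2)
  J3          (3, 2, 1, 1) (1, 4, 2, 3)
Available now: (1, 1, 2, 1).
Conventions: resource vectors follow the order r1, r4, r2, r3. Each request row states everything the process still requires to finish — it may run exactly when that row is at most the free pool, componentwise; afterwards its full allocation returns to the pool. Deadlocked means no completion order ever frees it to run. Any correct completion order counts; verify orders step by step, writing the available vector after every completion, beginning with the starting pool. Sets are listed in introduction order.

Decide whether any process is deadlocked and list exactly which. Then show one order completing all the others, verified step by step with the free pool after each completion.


The deadlocked set is J8, J5 and J6.
Key observation: no order helps: past J2, J4, J3, the free pool tops out at (7, 6, 3, 6), below what each blocked process needs in r3.
One completion order for the rest: J2, J4, J3. Check, step by step:
  pool = (1, 1, 2, 1)
  run J2 (needs (0, 0, 0, 1), free (1, 1, 2, 1)); after release of (2, 3, 0, 1) the pool is (3, 4, 2, 2)
  run J4 (needs (0, 2, 0, 2), free (3, 4, 2, 2)); after release of (1, 0, 0, 3) the pool is (4, 4, 2, 5)
  run J3 (needs (1, 4, 2, 3), free (4, 4, 2, 5)); after release of (3, 2, 1, 1) the pool is (7, 6, 3, 6)
The blocked processes can never fit:
  blocked: J8 wants (6, 2, 2, 8), pool (7, 6, 3, 6) — not enough r3
  blocked: J5 wants (1, 4, 3, 8), pool (7, 6, 3, 6) — not enough r3
  blocked: J6 wants (4, 2, 0, 8), pool (7, 6, 3, 6) — not enough r3


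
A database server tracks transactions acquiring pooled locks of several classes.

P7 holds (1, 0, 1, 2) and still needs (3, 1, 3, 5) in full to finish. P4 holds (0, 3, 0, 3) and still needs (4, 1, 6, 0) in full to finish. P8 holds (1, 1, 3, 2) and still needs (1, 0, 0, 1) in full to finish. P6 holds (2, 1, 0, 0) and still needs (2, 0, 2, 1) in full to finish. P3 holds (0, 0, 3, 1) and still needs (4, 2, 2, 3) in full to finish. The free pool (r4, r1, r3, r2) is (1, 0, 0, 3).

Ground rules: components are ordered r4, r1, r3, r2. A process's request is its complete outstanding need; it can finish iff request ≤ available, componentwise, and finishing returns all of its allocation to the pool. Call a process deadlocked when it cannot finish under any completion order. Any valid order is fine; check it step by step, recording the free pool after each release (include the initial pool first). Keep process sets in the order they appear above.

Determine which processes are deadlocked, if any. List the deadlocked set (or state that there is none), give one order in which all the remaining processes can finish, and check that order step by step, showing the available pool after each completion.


The deadlocked set is empty.
Key observation: P8 fits the free pool immediately, and its release cascades until everyone finishes.
The rest can finish in the order P8, P6, P3, P4, P7. Verifying each step:
  pool = (1, 0, 0, 3)
  run P8 (needs (1, 0, 0, 1), free (1, 0, 0, 3)); after release of (1, 1, 3, 2) the pool is (2, 1, 3, 5)
  run P6 (needs (2, 0, 2, 1), free (2, 1, 3, 5)); after release of (2, 1, 0, 0) the pool is (4, 2, 3, 5)
  run P3 (needs (4, 2, 2, 3), free (4, 2, 3, 5)); after release of (0, 0, 3, 1) the pool is (4, 2, 6, 6)
  run P4 (needs (4, 1, 6, 0), free (4, 2, 6, 6)); after release of (0, 3, 0, 3) the pool is (4, 5, 6, 9)
  run P7 (needs (3, 1, 3, 5), free (4, 5, 6, 9)); after release of (1, 0, 1, 2) the pool is (5, 5, 7, 11)


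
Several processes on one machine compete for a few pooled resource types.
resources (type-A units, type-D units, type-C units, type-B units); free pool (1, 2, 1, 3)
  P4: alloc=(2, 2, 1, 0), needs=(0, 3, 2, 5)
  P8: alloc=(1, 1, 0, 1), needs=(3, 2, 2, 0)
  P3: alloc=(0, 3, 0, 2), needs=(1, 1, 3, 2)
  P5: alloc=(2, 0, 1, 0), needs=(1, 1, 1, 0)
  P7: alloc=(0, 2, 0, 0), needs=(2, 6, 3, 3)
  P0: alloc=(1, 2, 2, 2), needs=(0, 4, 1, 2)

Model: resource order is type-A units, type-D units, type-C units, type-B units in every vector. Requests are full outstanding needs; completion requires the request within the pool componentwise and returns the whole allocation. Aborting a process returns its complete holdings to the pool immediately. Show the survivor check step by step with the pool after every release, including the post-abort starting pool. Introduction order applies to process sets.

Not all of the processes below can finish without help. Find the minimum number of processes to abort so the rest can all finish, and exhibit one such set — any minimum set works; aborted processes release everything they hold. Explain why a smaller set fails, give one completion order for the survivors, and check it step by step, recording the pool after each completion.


Abort P0.
Key observation: P3 could never have finished before the abort; with (1, 2, 2, 2) returned by P0, it fits at step 2.
No smaller set exists: with zero aborts the deadlock remains.
Survivors finish in the order: P5, P3, P8, P4, P7. Verifying each step (pool after the aborts first):
  pool = (2, 4, 3, 5)
  P5: need (1, 1, 1, 0) fits (2, 4, 3, 5); releases (2, 0, 1, 0), pool now (4, 4, 4, 5)
  P3: need (1, 1, 3, 2) fits (4, 4, 4, 5); releases (0, 3, 0, 2), pool now (4, 7, 4, 7)
  P8: need (3, 2, 2, 0) fits (4, 7, 4, 7); releases (1, 1, 0, 1), pool now (5, 8, 4, 8)
  P4: need (0, 3, 2, 5) fits (5, 8, 4, 8); releases (2, 2, 1, 0), pool now (7, 10, 5, 8)
  P7: need (2, 6, 3, 3) fits (7, 10, 5, 8); releases (0, 2, 0, 0), pool now (7, 12, 5, 8)


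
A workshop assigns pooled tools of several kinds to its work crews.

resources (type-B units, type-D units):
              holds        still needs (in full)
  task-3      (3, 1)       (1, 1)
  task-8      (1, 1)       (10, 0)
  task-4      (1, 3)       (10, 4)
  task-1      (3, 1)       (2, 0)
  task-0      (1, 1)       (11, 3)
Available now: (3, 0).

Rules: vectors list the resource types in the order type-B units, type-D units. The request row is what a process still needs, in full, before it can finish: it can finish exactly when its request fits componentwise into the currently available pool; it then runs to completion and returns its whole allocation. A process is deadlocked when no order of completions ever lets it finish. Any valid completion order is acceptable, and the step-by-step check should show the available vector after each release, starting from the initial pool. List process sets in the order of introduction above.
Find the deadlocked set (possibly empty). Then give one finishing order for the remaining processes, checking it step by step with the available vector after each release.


The deadlocked set is task-8, task-4 and task-0.
Key observation: type-B units is the bottleneck — with task-1, task-3 done the pool holds (9, 2), short of every remaining need.
The rest can finish in the order task-1, task-3. Check, step by step:
  pool = (3, 0)
  task-1 needs (2, 0) <= (3, 0) -> finishes; pool += (3, 1) = (6, 1)
  task-3 needs (1, 1) <= (6, 1) -> finishes; pool += (3, 1) = (9, 2)
None of the blocked processes ever fits:
  task-8 cannot run: need (10, 0) vs free (9, 2) (insufficient type-B units)
  task-4 cannot run: need (10, 4) vs free (9, 2) (insufficient type-B units and type-D units)
  task-0 cannot run: need (11, 3) vs free (9, 2) (insufficient type-B units and type-D units)


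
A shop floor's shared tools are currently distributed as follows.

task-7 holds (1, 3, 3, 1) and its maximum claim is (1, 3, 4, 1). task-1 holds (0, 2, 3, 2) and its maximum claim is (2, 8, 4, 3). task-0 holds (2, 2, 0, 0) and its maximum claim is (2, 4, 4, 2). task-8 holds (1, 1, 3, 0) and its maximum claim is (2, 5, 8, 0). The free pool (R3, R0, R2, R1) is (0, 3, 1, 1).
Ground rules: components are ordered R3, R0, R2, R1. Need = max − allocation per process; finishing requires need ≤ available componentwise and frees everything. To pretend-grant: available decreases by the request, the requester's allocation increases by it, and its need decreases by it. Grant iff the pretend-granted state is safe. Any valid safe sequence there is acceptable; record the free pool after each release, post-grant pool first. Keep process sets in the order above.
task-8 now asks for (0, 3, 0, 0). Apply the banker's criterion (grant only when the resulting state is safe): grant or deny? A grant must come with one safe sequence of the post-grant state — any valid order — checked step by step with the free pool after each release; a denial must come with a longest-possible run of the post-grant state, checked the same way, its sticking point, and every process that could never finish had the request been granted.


DENY — the pretend-granted state is unsafe.
Key observation: after task-7, task-0 the pool peaks at (3, 5, 4, 2), and each blocked process is short somewhere: task-1 on R0; task-8 on R2.
On the post-grant state, task-7, task-0 is a maximal run — nothing extends it. Walking it through:
  pool = (0, 0, 1, 1)
  task-7 needs (0, 0, 1, 0) <= (0, 0, 1, 1) -> finishes; pool += (1, 3, 3, 1) = (1, 3, 4, 2)
  task-0 needs (0, 2, 4, 2) <= (1, 3, 4, 2) -> finishes; pool += (2, 2, 0, 0) = (3, 5, 4, 2)
  task-1 cannot run: need (2, 6, 1, 1) vs free (3, 5, 4, 2) (insufficient R0)
  task-8 cannot run: need (1, 1, 5, 0) vs free (3, 5, 4, 2) (insufficient R2)
Post-grant, the permanently blocked set is task-1 and task-8.
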